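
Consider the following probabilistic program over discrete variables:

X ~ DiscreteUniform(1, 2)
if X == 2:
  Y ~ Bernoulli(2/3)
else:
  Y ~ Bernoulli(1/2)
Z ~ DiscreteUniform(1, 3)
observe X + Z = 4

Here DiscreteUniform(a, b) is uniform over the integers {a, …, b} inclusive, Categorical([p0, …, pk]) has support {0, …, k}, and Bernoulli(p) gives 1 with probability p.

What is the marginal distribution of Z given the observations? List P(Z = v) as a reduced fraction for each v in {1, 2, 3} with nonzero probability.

Enumerate traces; 4 have nonzero weight after conditioning:
  (X=1, Y=0, Z=3) weight 1/12
  (X=1, Y=1, Z=3) weight 1/12
  (X=2, Y=0, Z=2) weight 1/18
  (X=2, Y=1, Z=2) weight 1/9
Group by Z:
  weight(Z=2) = 1/6
  weight(Z=3) = 1/6
Total weight = 1/6 + 1/6 = 1/3
P(Z=2 | obs) = 1/6 / 1/3 = 1/2
P(Z=3 | obs) = 1/6 / 1/3 = 1/2

P(Z=2) = 1/2, P(Z=3) = 1/2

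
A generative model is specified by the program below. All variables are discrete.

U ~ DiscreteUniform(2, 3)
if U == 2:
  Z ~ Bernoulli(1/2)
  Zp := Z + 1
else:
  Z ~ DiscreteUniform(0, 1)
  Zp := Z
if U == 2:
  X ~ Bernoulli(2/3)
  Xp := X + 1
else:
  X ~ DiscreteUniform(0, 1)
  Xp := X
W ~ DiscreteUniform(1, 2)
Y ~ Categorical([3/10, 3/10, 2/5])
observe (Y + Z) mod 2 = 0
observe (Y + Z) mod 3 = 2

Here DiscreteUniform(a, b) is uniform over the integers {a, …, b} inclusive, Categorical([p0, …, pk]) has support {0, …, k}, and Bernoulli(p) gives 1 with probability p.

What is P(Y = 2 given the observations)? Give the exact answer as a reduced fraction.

Enumerate traces; 16 have nonzero weight after conditioning:
  (U=2, Z=0, X=0, W=1, Y=2) weight 1/60
  (U=2, Z=0, X=0, W=2, Y=2) weight 1/60
  (U=2, Z=0, X=1, W=1, Y=2) weight 1/30
  (U=2, Z=0, X=1, W=2, Y=2) weight 1/30
  (U=2, Z=1, X=0, W=1, Y=1) weight 1/80
  (U=2, Z=1, X=0, W=2, Y=1) weight 1/80
  (U=2, Z=1, X=1, W=1, Y=1) weight 1/40
  (U=2, Z=1, X=1, W=2, Y=1) weight 1/40
  … 8 more
Group by Y:
  weight(Y=1) = 3/20
  weight(Y=2) = 1/5
Total weight = 3/20 + 1/5 = 7/20
P(Y=1 | obs) = 3/20 / 7/20 = 3/7
P(Y=2 | obs) = 1/5 / 7/20 = 4/7

P(Y = 2 | obs) = 4/7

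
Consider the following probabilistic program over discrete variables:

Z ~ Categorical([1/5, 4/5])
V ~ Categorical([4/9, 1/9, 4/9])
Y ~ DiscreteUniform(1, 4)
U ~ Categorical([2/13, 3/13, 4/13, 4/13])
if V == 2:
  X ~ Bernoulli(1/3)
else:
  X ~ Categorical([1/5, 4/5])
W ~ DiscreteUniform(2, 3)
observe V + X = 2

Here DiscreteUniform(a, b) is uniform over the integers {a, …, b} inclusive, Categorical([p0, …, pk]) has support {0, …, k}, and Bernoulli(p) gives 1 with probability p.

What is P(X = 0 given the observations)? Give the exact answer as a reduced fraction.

P(X = 0 | obs) = 10/13

Enumerate traces; 128 have nonzero weight after conditioning:
  (Z=0, V=1, Y=1, U=0, X=1, W=2) weight 1/2925
  (Z=0, V=1, Y=1, U=0, X=1, W=3) weight 1/2925
  (Z=0, V=1, Y=1, U=1, X=1, W=2) weight 1/1950
  (Z=0, V=1, Y=1, U=1, X=1, W=3) weight 1/1950
  (Z=0, V=1, Y=1, U=2, X=1, W=2) weight 2/2925
  (Z=0, V=1, Y=1, U=2, X=1, W=3) weight 2/2925
  (Z=0, V=1, Y=1, U=3, X=1, W=2) weight 2/2925
  (Z=0, V=1, Y=1, U=3, X=1, W=3) weight 2/2925
  (Z=0, V=2, Y=1, U=0, X=0, W=2) weight 2/1755
  … 119 more
Group by X:
  weight(X=0) = 8/27
  weight(X=1) = 4/45
Total weight = 8/27 + 4/45 = 52/135
P(X=0 | obs) = 8/27 / 52/135 = 10/13
P(X=1 | obs) = 4/45 / 52/135 = 3/13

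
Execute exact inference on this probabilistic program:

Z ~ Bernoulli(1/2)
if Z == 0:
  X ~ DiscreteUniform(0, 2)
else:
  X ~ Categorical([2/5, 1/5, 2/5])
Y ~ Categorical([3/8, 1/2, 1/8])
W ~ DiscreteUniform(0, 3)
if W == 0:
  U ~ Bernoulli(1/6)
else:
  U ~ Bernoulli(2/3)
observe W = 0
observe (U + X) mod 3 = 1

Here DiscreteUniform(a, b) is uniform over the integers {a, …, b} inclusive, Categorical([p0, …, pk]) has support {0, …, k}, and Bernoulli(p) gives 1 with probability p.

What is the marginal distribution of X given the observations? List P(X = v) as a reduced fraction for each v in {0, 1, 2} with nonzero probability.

Enumerate traces; 12 have nonzero weight after conditioning:
  (Z=0, X=0, Y=0, W=0, U=1) weight 1/384
  (Z=0, X=0, Y=1, W=0, U=1) weight 1/288
  (Z=0, X=0, Y=2, W=0, U=1) weight 1/1152
  (Z=0, X=1, Y=0, W=0, U=0) weight 5/384
  (Z=0, X=1, Y=1, W=0, U=0) weight 5/288
  (Z=0, X=1, Y=2, W=0, U=0) weight 5/1152
  (Z=1, X=0, Y=0, W=0, U=1) weight 1/320
  (Z=1, X=0, Y=1, W=0, U=1) weight 1/240
  … 4 more
Group by X:
  weight(X=0) = 11/720
  weight(X=1) = 1/18
Total weight = 11/720 + 1/18 = 17/240
P(X=0 | obs) = 11/720 / 17/240 = 11/51
P(X=1 | obs) = 1/18 / 17/240 = 40/51

P(X=0) = 11/51, P(X=1) = 40/51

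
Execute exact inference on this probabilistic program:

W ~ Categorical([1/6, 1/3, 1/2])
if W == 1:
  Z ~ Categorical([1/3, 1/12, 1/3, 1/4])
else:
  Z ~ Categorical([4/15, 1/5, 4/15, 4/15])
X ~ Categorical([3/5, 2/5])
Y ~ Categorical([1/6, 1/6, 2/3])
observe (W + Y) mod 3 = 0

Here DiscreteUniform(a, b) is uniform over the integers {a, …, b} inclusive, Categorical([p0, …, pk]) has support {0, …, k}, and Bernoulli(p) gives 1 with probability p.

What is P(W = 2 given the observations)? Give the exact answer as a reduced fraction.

Enumerate traces; 24 have nonzero weight after conditioning:
  (W=0, Z=0, X=0, Y=0) weight 1/225
  (W=0, Z=0, X=1, Y=0) weight 2/675
  (W=0, Z=1, X=0, Y=0) weight 1/300
  (W=0, Z=1, X=1, Y=0) weight 1/450
  (W=0, Z=2, X=0, Y=0) weight 1/225
  (W=0, Z=2, X=1, Y=0) weight 2/675
  (W=0, Z=3, X=0, Y=0) weight 1/225
  (W=0, Z=3, X=1, Y=0) weight 2/675
  (W=1, Z=0, X=0, Y=2) weight 2/45
  (W=2, Z=0, X=0, Y=1) weight 1/75
  … 14 more
Group by W:
  weight(W=0) = 1/36
  weight(W=1) = 2/9
  weight(W=2) = 1/12
Total weight = 1/36 + 2/9 + 1/12 = 1/3
P(W=0 | obs) = 1/36 / 1/3 = 1/12
P(W=1 | obs) = 2/9 / 1/3 = 2/3
P(W=2 | obs) = 1/12 / 1/3 = 1/4

P(W = 2 | obs) = 1/4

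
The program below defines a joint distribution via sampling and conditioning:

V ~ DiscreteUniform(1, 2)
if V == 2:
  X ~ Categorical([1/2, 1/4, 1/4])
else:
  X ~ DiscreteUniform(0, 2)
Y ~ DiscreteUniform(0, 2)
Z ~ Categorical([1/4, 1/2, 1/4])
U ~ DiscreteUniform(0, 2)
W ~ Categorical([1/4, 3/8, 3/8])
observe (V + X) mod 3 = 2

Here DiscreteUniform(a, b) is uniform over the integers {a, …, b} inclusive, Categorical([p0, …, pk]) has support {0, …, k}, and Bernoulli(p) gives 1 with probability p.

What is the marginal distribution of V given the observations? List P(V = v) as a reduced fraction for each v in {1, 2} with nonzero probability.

P(V=1) = 2/5, P(V=2) = 3/5

Enumerate traces; 162 have nonzero weight after conditioning:
  (V=1, X=1, Y=0, Z=0, U=0, W=0) weight 1/864
  (V=1, X=1, Y=0, Z=0, U=0, W=1) weight 1/576
  (V=1, X=1, Y=0, Z=0, U=0, W=2) weight 1/576
  (V=1, X=1, Y=0, Z=0, U=1, W=0) weight 1/864
  (V=1, X=1, Y=0, Z=0, U=1, W=1) weight 1/576
  (V=1, X=1, Y=0, Z=0, U=1, W=2) weight 1/576
  (V=1, X=1, Y=0, Z=0, U=2, W=0) weight 1/864
  (V=1, X=1, Y=0, Z=0, U=2, W=1) weight 1/576
  (V=2, X=0, Y=0, Z=0, U=0, W=0) weight 1/576
  … 153 more
Group by V:
  weight(V=1) = 1/6
  weight(V=2) = 1/4
Total weight = 1/6 + 1/4 = 5/12
P(V=1 | obs) = 1/6 / 5/12 = 2/5
P(V=2 | obs) = 1/4 / 5/12 = 3/5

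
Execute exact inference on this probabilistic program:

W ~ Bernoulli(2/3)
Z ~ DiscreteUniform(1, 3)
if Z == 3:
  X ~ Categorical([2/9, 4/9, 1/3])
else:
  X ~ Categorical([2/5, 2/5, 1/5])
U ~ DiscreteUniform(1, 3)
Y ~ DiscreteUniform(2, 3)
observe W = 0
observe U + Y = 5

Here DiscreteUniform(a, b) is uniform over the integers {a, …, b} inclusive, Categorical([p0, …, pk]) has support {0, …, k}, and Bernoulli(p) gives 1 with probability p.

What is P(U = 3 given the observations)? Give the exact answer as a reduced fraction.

Enumerate traces; 18 have nonzero weight after conditioning:
  (W=0, Z=1, X=0, U=2, Y=3) weight 1/135
  (W=0, Z=1, X=0, U=3, Y=2) weight 1/135
  (W=0, Z=1, X=1, U=2, Y=3) weight 1/135
  (W=0, Z=1, X=1, U=3, Y=2) weight 1/135
  (W=0, Z=1, X=2, U=2, Y=3) weight 1/270
  (W=0, Z=1, X=2, U=3, Y=2) weight 1/270
  (W=0, Z=2, X=0, U=2, Y=3) weight 1/135
  (W=0, Z=2, X=0, U=3, Y=2) weight 1/135
  … 10 more
Group by U:
  weight(U=2) = 1/18
  weight(U=3) = 1/18
Total weight = 1/18 + 1/18 = 1/9
P(U=2 | obs) = 1/18 / 1/9 = 1/2
P(U=3 | obs) = 1/18 / 1/9 = 1/2

P(U = 3 | obs) = 1/2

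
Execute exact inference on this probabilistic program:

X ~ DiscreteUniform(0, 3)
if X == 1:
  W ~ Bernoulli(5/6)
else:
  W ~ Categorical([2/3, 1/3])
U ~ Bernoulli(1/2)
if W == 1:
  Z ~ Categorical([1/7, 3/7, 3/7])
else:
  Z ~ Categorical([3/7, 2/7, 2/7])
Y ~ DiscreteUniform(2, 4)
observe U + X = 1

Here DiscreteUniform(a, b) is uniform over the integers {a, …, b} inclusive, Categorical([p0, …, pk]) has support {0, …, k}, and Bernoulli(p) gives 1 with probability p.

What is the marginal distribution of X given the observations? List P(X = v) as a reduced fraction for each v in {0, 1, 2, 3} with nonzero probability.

Enumerate traces; 36 have nonzero weight after conditioning:
  (X=0, W=0, U=1, Z=0, Y=2) weight 1/84
  (X=0, W=0, U=1, Z=0, Y=3) weight 1/84
  (X=0, W=0, U=1, Z=0, Y=4) weight 1/84
  (X=0, W=0, U=1, Z=1, Y=2) weight 1/126
  (X=0, W=0, U=1, Z=1, Y=3) weight 1/126
  (X=0, W=0, U=1, Z=1, Y=4) weight 1/126
  (X=0, W=0, U=1, Z=2, Y=2) weight 1/126
  (X=0, W=0, U=1, Z=2, Y=3) weight 1/126
  (X=1, W=0, U=0, Z=0, Y=2) weight 1/336
  … 27 more
Group by X:
  weight(X=0) = 1/8
  weight(X=1) = 1/8
Total weight = 1/8 + 1/8 = 1/4
P(X=0 | obs) = 1/8 / 1/4 = 1/2
P(X=1 | obs) = 1/8 / 1/4 = 1/2

P(X=0) = 1/2, P(X=1) = 1/2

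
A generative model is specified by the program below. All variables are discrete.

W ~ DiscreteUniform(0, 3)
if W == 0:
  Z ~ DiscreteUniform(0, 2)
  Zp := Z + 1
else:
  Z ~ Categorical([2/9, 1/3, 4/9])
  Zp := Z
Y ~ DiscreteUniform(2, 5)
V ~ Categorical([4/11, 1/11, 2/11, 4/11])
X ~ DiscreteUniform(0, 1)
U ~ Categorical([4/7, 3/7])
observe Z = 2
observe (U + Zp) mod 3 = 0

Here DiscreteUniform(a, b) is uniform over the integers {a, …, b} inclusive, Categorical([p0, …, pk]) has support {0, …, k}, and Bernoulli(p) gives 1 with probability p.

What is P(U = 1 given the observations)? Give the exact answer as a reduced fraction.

Enumerate traces; 128 have nonzero weight after conditioning:
  (W=0, Z=2, Y=2, V=0, X=0, U=0) weight 1/462
  (W=0, Z=2, Y=2, V=0, X=1, U=0) weight 1/462
  (W=0, Z=2, Y=2, V=1, X=0, U=0) weight 1/1848
  (W=0, Z=2, Y=2, V=1, X=1, U=0) weight 1/1848
  (W=0, Z=2, Y=2, V=2, X=0, U=0) weight 1/924
  (W=0, Z=2, Y=2, V=2, X=1, U=0) weight 1/924
  (W=0, Z=2, Y=2, V=3, X=0, U=0) weight 1/462
  (W=0, Z=2, Y=2, V=3, X=1, U=0) weight 1/462
  (W=1, Z=2, Y=2, V=0, X=0, U=1) weight 1/462
  … 119 more
Group by U:
  weight(U=0) = 1/21
  weight(U=1) = 1/7
Total weight = 1/21 + 1/7 = 4/21
P(U=0 | obs) = 1/21 / 4/21 = 1/4
P(U=1 | obs) = 1/7 / 4/21 = 3/4

P(U = 1 | obs) = 3/4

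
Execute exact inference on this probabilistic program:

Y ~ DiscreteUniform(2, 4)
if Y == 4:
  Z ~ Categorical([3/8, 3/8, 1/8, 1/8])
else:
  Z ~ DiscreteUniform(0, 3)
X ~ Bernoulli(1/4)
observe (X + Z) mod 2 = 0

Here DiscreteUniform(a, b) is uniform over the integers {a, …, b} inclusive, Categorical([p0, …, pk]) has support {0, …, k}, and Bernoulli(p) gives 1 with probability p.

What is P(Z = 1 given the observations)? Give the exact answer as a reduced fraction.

P(Z = 1 | obs) = 7/48

Enumerate traces; 12 have nonzero weight after conditioning:
  (Y=2, Z=0, X=0) weight 1/16
  (Y=2, Z=1, X=1) weight 1/48
  (Y=2, Z=2, X=0) weight 1/16
  (Y=2, Z=3, X=1) weight 1/48
  (Y=3, Z=0, X=0) weight 1/16
  (Y=3, Z=1, X=1) weight 1/48
  (Y=3, Z=2, X=0) weight 1/16
  (Y=3, Z=3, X=1) weight 1/48
  … 4 more
Group by Z:
  weight(Z=0) = 7/32
  weight(Z=1) = 7/96
  weight(Z=2) = 5/32
  weight(Z=3) = 5/96
Total weight = 7/32 + 7/96 + 5/32 + 5/96 = 1/2
P(Z=0 | obs) = 7/32 / 1/2 = 7/16
P(Z=1 | obs) = 7/96 / 1/2 = 7/48
P(Z=2 | obs) = 5/32 / 1/2 = 5/16
P(Z=3 | obs) = 5/96 / 1/2 = 5/48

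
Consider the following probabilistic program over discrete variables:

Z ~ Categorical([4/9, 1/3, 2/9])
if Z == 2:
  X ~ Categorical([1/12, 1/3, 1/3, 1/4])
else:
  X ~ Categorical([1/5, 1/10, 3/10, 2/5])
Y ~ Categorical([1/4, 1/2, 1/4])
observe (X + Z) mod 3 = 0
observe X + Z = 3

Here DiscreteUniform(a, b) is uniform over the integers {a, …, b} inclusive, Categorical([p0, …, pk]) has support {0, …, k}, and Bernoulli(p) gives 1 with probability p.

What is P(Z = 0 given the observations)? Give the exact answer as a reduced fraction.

P(Z = 0 | obs) = 48/95

Enumerate traces; 9 have nonzero weight after conditioning:
  (Z=0, X=3, Y=0) weight 2/45
  (Z=0, X=3, Y=1) weight 4/45
  (Z=0, X=3, Y=2) weight 2/45
  (Z=1, X=2, Y=0) weight 1/40
  (Z=1, X=2, Y=1) weight 1/20
  (Z=1, X=2, Y=2) weight 1/40
  (Z=2, X=1, Y=0) weight 1/54
  (Z=2, X=1, Y=1) weight 1/27
  … 1 more
Group by Z:
  weight(Z=0) = 8/45
  weight(Z=1) = 1/10
  weight(Z=2) = 2/27
Total weight = 8/45 + 1/10 + 2/27 = 19/54
P(Z=0 | obs) = 8/45 / 19/54 = 48/95
P(Z=1 | obs) = 1/10 / 19/54 = 27/95
P(Z=2 | obs) = 2/27 / 19/54 = 4/19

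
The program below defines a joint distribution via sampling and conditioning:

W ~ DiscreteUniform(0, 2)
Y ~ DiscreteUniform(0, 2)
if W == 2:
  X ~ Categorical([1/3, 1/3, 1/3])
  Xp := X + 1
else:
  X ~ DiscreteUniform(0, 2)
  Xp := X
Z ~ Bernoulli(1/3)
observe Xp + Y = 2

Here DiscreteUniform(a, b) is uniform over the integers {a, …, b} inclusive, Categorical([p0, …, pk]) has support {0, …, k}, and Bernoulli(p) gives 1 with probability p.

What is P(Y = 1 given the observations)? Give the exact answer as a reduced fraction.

Enumerate traces; 16 have nonzero weight after conditioning:
  (W=0, Y=0, X=2, Z=0) weight 2/81
  (W=0, Y=0, X=2, Z=1) weight 1/81
  (W=0, Y=1, X=1, Z=0) weight 2/81
  (W=0, Y=1, X=1, Z=1) weight 1/81
  (W=0, Y=2, X=0, Z=0) weight 2/81
  (W=0, Y=2, X=0, Z=1) weight 1/81
  (W=1, Y=0, X=2, Z=0) weight 2/81
  (W=1, Y=0, X=2, Z=1) weight 1/81
  … 8 more
Group by Y:
  weight(Y=0) = 1/9
  weight(Y=1) = 1/9
  weight(Y=2) = 2/27
Total weight = 1/9 + 1/9 + 2/27 = 8/27
P(Y=0 | obs) = 1/9 / 8/27 = 3/8
P(Y=1 | obs) = 1/9 / 8/27 = 3/8
P(Y=2 | obs) = 2/27 / 8/27 = 1/4

P(Y = 1 | obs) = 3/8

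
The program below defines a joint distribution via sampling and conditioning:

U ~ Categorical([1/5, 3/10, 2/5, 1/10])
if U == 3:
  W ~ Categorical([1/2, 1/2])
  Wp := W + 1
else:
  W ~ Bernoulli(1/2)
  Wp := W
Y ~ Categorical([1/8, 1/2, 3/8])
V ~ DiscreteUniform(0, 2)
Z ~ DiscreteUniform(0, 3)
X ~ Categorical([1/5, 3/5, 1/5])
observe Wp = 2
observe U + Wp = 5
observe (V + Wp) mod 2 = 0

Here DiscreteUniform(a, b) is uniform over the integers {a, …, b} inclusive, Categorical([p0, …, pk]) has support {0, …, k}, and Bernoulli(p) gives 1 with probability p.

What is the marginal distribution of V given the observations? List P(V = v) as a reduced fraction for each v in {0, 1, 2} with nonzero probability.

P(V=0) = 1/2, P(V=2) = 1/2

Enumerate traces; 72 have nonzero weight after conditioning:
  (U=3, W=1, Y=0, V=0, Z=0, X=0) weight 1/9600
  (U=3, W=1, Y=0, V=0, Z=0, X=1) weight 1/3200
  (U=3, W=1, Y=0, V=0, Z=0, X=2) weight 1/9600
  (U=3, W=1, Y=0, V=0, Z=1, X=0) weight 1/9600
  (U=3, W=1, Y=0, V=0, Z=1, X=1) weight 1/3200
  (U=3, W=1, Y=0, V=0, Z=1, X=2) weight 1/9600
  (U=3, W=1, Y=0, V=0, Z=2, X=0) weight 1/9600
  (U=3, W=1, Y=0, V=0, Z=2, X=1) weight 1/3200
  (U=3, W=1, Y=0, V=2, Z=0, X=0) weight 1/9600
  … 63 more
Group by V:
  weight(V=0) = 1/60
  weight(V=2) = 1/60
Total weight = 1/60 + 1/60 = 1/30
P(V=0 | obs) = 1/60 / 1/30 = 1/2
P(V=2 | obs) = 1/60 / 1/30 = 1/2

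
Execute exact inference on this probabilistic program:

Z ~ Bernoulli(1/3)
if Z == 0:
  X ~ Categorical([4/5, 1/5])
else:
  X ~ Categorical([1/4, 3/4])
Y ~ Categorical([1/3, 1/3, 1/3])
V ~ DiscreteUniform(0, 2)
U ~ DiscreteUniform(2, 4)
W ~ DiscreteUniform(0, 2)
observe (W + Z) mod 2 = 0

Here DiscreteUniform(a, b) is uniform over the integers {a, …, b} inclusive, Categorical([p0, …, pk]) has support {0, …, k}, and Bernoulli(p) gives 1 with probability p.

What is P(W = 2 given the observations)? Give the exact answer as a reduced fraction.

Enumerate traces; 162 have nonzero weight after conditioning:
  (Z=0, X=0, Y=0, V=0, U=2, W=0) weight 8/1215
  (Z=0, X=0, Y=0, V=0, U=2, W=2) weight 8/1215
  (Z=0, X=0, Y=0, V=0, U=3, W=0) weight 8/1215
  (Z=0, X=0, Y=0, V=0, U=3, W=2) weight 8/1215
  (Z=0, X=0, Y=0, V=0, U=4, W=0) weight 8/1215
  (Z=0, X=0, Y=0, V=0, U=4, W=2) weight 8/1215
  (Z=0, X=0, Y=0, V=1, U=2, W=0) weight 8/1215
  (Z=0, X=0, Y=0, V=1, U=2, W=2) weight 8/1215
  (Z=1, X=0, Y=0, V=0, U=2, W=1) weight 1/972
  … 153 more
Group by W:
  weight(W=0) = 2/9
  weight(W=1) = 1/9
  weight(W=2) = 2/9
Total weight = 2/9 + 1/9 + 2/9 = 5/9
P(W=0 | obs) = 2/9 / 5/9 = 2/5
P(W=1 | obs) = 1/9 / 5/9 = 1/5
P(W=2 | obs) = 2/9 / 5/9 = 2/5

P(W = 2 | obs) = 2/5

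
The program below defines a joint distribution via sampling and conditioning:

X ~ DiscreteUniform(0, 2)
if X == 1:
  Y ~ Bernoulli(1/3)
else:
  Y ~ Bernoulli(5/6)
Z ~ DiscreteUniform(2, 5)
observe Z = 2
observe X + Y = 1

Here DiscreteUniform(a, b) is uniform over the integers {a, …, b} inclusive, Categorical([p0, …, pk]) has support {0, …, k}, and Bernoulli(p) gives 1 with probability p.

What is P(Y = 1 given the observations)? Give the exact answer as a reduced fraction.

P(Y = 1 | obs) = 5/9

Enumerate traces; 2 have nonzero weight after conditioning:
  (X=0, Y=1, Z=2) weight 5/72
  (X=1, Y=0, Z=2) weight 1/18
Group by Y:
  weight(Y=0) = 1/18
  weight(Y=1) = 5/72
Total weight = 1/18 + 5/72 = 1/8
P(Y=0 | obs) = 1/18 / 1/8 = 4/9
P(Y=1 | obs) = 5/72 / 1/8 = 5/9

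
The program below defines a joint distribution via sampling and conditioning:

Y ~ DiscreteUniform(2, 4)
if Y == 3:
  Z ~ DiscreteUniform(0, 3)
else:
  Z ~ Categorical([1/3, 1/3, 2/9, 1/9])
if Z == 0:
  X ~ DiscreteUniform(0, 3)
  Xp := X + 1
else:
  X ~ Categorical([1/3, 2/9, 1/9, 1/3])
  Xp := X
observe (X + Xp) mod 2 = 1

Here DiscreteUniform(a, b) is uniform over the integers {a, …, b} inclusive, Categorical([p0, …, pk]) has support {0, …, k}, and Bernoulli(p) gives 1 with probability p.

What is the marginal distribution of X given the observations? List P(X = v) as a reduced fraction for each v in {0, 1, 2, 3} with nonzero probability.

P(X=0) = 1/4, P(X=1) = 1/4, P(X=2) = 1/4, P(X=3) = 1/4

Enumerate traces; 12 have nonzero weight after conditioning:
  (Y=2, Z=0, X=0) weight 1/36
  (Y=2, Z=0, X=1) weight 1/36
  (Y=2, Z=0, X=2) weight 1/36
  (Y=2, Z=0, X=3) weight 1/36
  (Y=3, Z=0, X=0) weight 1/48
  (Y=3, Z=0, X=1) weight 1/48
  (Y=3, Z=0, X=2) weight 1/48
  (Y=3, Z=0, X=3) weight 1/48
  … 4 more
Group by X:
  weight(X=0) = 11/144
  weight(X=1) = 11/144
  weight(X=2) = 11/144
  weight(X=3) = 11/144
Total weight = 11/144 + 11/144 + 11/144 + 11/144 = 11/36
P(X=0 | obs) = 11/144 / 11/36 = 1/4
P(X=1 | obs) = 11/144 / 11/36 = 1/4
P(X=2 | obs) = 11/144 / 11/36 = 1/4
P(X=3 | obs) = 11/144 / 11/36 = 1/4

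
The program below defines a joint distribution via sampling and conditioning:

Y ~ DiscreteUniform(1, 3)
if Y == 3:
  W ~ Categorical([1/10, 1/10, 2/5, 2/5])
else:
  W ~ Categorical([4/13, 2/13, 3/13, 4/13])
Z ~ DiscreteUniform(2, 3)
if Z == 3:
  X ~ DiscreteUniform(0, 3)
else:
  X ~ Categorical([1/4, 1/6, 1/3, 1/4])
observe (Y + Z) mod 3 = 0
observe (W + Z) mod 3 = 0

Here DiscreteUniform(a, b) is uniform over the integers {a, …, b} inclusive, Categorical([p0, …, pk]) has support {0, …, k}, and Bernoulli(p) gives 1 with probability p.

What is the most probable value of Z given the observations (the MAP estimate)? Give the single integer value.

argmax_v P(Z = v | obs) = 3

Enumerate traces; 12 have nonzero weight after conditioning:
  (Y=1, W=1, Z=2, X=0) weight 1/156
  (Y=1, W=1, Z=2, X=1) weight 1/234
  (Y=1, W=1, Z=2, X=2) weight 1/117
  (Y=1, W=1, Z=2, X=3) weight 1/156
  (Y=3, W=0, Z=3, X=0) weight 1/240
  (Y=3, W=0, Z=3, X=1) weight 1/240
  (Y=3, W=0, Z=3, X=2) weight 1/240
  (Y=3, W=0, Z=3, X=3) weight 1/240
  … 4 more
Group by Z:
  weight(Z=2) = 1/39
  weight(Z=3) = 1/12
Total weight = 1/39 + 1/12 = 17/156
P(Z=2 | obs) = 1/39 / 17/156 = 4/17
P(Z=3 | obs) = 1/12 / 17/156 = 13/17
argmax = 3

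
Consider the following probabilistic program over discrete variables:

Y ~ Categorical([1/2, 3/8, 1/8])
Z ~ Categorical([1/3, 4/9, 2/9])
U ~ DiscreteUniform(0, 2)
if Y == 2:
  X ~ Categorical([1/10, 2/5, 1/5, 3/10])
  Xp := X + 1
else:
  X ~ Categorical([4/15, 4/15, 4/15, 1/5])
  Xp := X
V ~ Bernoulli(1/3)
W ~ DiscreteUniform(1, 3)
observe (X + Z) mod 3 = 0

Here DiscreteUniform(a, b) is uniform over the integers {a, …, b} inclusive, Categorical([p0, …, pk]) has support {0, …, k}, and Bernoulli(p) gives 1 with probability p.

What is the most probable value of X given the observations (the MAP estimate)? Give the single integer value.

Enumerate traces; 216 have nonzero weight after conditioning:
  (Y=0, Z=0, U=0, X=0, V=0, W=1) weight 4/1215
  (Y=0, Z=0, U=0, X=0, V=0, W=2) weight 4/1215
  (Y=0, Z=0, U=0, X=0, V=0, W=3) weight 4/1215
  (Y=0, Z=0, U=0, X=0, V=1, W=1) weight 2/1215
  (Y=0, Z=0, U=0, X=0, V=1, W=2) weight 2/1215
  (Y=0, Z=0, U=0, X=0, V=1, W=3) weight 2/1215
  (Y=0, Z=0, U=0, X=3, V=0, W=1) weight 1/405
  (Y=0, Z=0, U=0, X=3, V=0, W=2) weight 1/405
  (Y=0, Z=1, U=0, X=2, V=0, W=1) weight 16/3645
  (Y=0, Z=2, U=0, X=1, V=0, W=1) weight 8/3645
  … 206 more
Group by X:
  weight(X=0) = 59/720
  weight(X=1) = 17/270
  weight(X=2) = 31/270
  weight(X=3) = 17/240
Total weight = 59/720 + 17/270 + 31/270 + 17/240 = 119/360
P(X=0 | obs) = 59/720 / 119/360 = 59/238
P(X=1 | obs) = 17/270 / 119/360 = 4/21
P(X=2 | obs) = 31/270 / 119/360 = 124/357
P(X=3 | obs) = 17/240 / 119/360 = 3/14
argmax = 2

argmax_v P(X = v | obs) = 2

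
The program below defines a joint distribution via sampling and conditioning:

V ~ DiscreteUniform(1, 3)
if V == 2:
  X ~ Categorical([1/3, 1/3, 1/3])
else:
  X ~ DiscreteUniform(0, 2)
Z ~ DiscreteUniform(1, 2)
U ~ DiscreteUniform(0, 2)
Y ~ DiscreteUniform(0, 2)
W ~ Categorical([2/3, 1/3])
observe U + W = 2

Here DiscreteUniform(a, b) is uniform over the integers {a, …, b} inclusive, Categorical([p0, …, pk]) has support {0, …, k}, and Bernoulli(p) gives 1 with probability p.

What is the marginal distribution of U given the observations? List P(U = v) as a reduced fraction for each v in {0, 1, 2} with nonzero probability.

P(U=1) = 1/3, P(U=2) = 2/3

Enumerate traces; 108 have nonzero weight after conditioning:
  (V=1, X=0, Z=1, U=1, Y=0, W=1) weight 1/486
  (V=1, X=0, Z=1, U=1, Y=1, W=1) weight 1/486
  (V=1, X=0, Z=1, U=1, Y=2, W=1) weight 1/486
  (V=1, X=0, Z=1, U=2, Y=0, W=0) weight 1/243
  (V=1, X=0, Z=1, U=2, Y=1, W=0) weight 1/243
  (V=1, X=0, Z=1, U=2, Y=2, W=0) weight 1/243
  (V=1, X=0, Z=2, U=1, Y=0, W=1) weight 1/486
  (V=1, X=0, Z=2, U=1, Y=1, W=1) weight 1/486
  … 100 more
Group by U:
  weight(U=1) = 1/9
  weight(U=2) = 2/9
Total weight = 1/9 + 2/9 = 1/3
P(U=1 | obs) = 1/9 / 1/3 = 1/3
P(U=2 | obs) = 2/9 / 1/3 = 2/3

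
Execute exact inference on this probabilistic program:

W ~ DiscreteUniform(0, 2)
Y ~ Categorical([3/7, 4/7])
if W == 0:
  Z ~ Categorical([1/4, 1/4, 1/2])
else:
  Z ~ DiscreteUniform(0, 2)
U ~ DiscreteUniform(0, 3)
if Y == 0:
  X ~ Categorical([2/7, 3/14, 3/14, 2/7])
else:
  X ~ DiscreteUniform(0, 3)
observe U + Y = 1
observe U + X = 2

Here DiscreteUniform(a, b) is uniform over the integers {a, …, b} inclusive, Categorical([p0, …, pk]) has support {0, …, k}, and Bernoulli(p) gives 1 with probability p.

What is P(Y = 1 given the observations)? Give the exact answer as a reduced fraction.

Enumerate traces; 18 have nonzero weight after conditioning:
  (W=0, Y=0, Z=0, U=1, X=1) weight 3/1568
  (W=0, Y=0, Z=1, U=1, X=1) weight 3/1568
  (W=0, Y=0, Z=2, U=1, X=1) weight 3/784
  (W=0, Y=1, Z=0, U=0, X=2) weight 1/336
  (W=0, Y=1, Z=1, U=0, X=2) weight 1/336
  (W=0, Y=1, Z=2, U=0, X=2) weight 1/168
  (W=1, Y=0, Z=0, U=1, X=1) weight 1/392
  (W=1, Y=0, Z=1, U=1, X=1) weight 1/392
  … 10 more
Group by Y:
  weight(Y=0) = 9/392
  weight(Y=1) = 1/28
Total weight = 9/392 + 1/28 = 23/392
P(Y=0 | obs) = 9/392 / 23/392 = 9/23
P(Y=1 | obs) = 1/28 / 23/392 = 14/23

P(Y = 1 | obs) = 14/23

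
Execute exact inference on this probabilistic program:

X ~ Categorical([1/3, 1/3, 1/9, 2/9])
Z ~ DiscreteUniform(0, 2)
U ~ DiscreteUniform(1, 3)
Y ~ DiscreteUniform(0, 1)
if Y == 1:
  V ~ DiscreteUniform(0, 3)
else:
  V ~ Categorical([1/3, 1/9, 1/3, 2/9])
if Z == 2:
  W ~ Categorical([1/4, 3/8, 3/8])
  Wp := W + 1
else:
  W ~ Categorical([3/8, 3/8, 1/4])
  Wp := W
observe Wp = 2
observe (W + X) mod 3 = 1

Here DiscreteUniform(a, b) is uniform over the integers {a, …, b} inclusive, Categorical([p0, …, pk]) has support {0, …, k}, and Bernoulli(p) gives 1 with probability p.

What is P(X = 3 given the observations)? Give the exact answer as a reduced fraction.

P(X = 3 | obs) = 6/19

Enumerate traces; 96 have nonzero weight after conditioning:
  (X=0, Z=2, U=1, Y=0, V=0, W=1) weight 1/432
  (X=0, Z=2, U=1, Y=0, V=1, W=1) weight 1/1296
  (X=0, Z=2, U=1, Y=0, V=2, W=1) weight 1/432
  (X=0, Z=2, U=1, Y=0, V=3, W=1) weight 1/648
  (X=0, Z=2, U=1, Y=1, V=0, W=1) weight 1/576
  (X=0, Z=2, U=1, Y=1, V=1, W=1) weight 1/576
  (X=0, Z=2, U=1, Y=1, V=2, W=1) weight 1/576
  (X=0, Z=2, U=1, Y=1, V=3, W=1) weight 1/576
  (X=2, Z=0, U=1, Y=0, V=0, W=2) weight 1/1944
  (X=3, Z=2, U=1, Y=0, V=0, W=1) weight 1/648
  … 86 more
Group by X:
  weight(X=0) = 1/24
  weight(X=2) = 1/54
  weight(X=3) = 1/36
Total weight = 1/24 + 1/54 + 1/36 = 19/216
P(X=0 | obs) = 1/24 / 19/216 = 9/19
P(X=2 | obs) = 1/54 / 19/216 = 4/19
P(X=3 | obs) = 1/36 / 19/216 = 6/19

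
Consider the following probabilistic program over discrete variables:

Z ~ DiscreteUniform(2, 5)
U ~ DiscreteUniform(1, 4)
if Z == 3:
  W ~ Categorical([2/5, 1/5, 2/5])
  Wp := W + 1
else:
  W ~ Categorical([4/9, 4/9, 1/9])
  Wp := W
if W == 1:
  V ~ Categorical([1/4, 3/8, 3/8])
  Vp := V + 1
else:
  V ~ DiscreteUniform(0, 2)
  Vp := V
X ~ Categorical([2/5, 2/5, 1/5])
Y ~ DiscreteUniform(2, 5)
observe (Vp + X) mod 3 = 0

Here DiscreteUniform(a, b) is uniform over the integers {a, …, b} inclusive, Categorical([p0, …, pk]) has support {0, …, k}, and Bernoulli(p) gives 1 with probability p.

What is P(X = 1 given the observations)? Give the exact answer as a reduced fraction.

P(X = 1 | obs) = 503/1223

Enumerate traces; 576 have nonzero weight after conditioning:
  (Z=2, U=1, W=0, V=0, X=0, Y=2) weight 1/1080
  (Z=2, U=1, W=0, V=0, X=0, Y=3) weight 1/1080
  (Z=2, U=1, W=0, V=0, X=0, Y=4) weight 1/1080
  (Z=2, U=1, W=0, V=0, X=0, Y=5) weight 1/1080
  (Z=2, U=1, W=0, V=1, X=2, Y=2) weight 1/2160
  (Z=2, U=1, W=0, V=1, X=2, Y=3) weight 1/2160
  (Z=2, U=1, W=0, V=1, X=2, Y=4) weight 1/2160
  (Z=2, U=1, W=0, V=1, X=2, Y=5) weight 1/2160
  (Z=2, U=1, W=0, V=2, X=1, Y=2) weight 1/1080
  … 567 more
Group by X:
  weight(X=0) = 503/3600
  weight(X=1) = 503/3600
  weight(X=2) = 217/3600
Total weight = 503/3600 + 503/3600 + 217/3600 = 1223/3600
P(X=0 | obs) = 503/3600 / 1223/3600 = 503/1223
P(X=1 | obs) = 503/3600 / 1223/3600 = 503/1223
P(X=2 | obs) = 217/3600 / 1223/3600 = 217/1223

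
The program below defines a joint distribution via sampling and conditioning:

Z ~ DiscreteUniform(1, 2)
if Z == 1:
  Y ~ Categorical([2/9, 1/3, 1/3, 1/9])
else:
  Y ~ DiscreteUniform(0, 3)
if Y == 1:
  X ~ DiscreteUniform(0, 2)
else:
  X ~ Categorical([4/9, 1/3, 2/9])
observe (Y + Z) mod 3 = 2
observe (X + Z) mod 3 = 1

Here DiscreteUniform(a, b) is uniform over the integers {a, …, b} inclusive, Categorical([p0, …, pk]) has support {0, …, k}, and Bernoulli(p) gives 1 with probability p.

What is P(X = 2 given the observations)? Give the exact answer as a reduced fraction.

P(X = 2 | obs) = 1/2

Enumerate traces; 3 have nonzero weight after conditioning:
  (Z=1, Y=1, X=0) weight 1/18
  (Z=2, Y=0, X=2) weight 1/36
  (Z=2, Y=3, X=2) weight 1/36
Group by X:
  weight(X=0) = 1/18
  weight(X=2) = 1/18
Total weight = 1/18 + 1/18 = 1/9
P(X=0 | obs) = 1/18 / 1/9 = 1/2
P(X=2 | obs) = 1/18 / 1/9 = 1/2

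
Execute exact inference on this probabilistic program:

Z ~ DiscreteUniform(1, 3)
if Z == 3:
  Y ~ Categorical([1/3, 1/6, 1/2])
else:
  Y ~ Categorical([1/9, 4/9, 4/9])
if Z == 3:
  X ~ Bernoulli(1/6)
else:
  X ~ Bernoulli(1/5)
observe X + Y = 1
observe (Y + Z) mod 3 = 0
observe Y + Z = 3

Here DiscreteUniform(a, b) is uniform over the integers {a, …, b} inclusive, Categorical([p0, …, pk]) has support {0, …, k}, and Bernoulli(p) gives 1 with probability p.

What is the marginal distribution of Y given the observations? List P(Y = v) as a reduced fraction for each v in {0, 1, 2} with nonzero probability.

Enumerate traces; 2 have nonzero weight after conditioning:
  (Z=2, Y=1, X=0) weight 16/135
  (Z=3, Y=0, X=1) weight 1/54
Group by Y:
  weight(Y=0) = 1/54
  weight(Y=1) = 16/135
Total weight = 1/54 + 16/135 = 37/270
P(Y=0 | obs) = 1/54 / 37/270 = 5/37
P(Y=1 | obs) = 16/135 / 37/270 = 32/37

P(Y=0) = 5/37, P(Y=1) = 32/37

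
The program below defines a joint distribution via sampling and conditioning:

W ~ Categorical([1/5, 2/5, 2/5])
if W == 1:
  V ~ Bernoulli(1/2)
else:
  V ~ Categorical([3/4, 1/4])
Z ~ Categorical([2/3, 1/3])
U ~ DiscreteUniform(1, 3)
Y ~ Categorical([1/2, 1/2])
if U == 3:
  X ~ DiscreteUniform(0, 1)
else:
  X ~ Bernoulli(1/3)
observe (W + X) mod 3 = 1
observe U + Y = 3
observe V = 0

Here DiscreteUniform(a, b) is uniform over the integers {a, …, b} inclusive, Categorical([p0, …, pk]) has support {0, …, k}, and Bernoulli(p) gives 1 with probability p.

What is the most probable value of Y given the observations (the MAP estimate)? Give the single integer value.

Enumerate traces; 8 have nonzero weight after conditioning:
  (W=0, V=0, Z=0, U=2, Y=1, X=1) weight 1/180
  (W=0, V=0, Z=0, U=3, Y=0, X=1) weight 1/120
  (W=0, V=0, Z=1, U=2, Y=1, X=1) weight 1/360
  (W=0, V=0, Z=1, U=3, Y=0, X=1) weight 1/240
  (W=1, V=0, Z=0, U=2, Y=1, X=0) weight 2/135
  (W=1, V=0, Z=0, U=3, Y=0, X=0) weight 1/90
  (W=1, V=0, Z=1, U=2, Y=1, X=0) weight 1/135
  (W=1, V=0, Z=1, U=3, Y=0, X=0) weight 1/180
Group by Y:
  weight(Y=0) = 7/240
  weight(Y=1) = 11/360
Total weight = 7/240 + 11/360 = 43/720
P(Y=0 | obs) = 7/240 / 43/720 = 21/43
P(Y=1 | obs) = 11/360 / 43/720 = 22/43
argmax = 1

argmax_v P(Y = v | obs) = 1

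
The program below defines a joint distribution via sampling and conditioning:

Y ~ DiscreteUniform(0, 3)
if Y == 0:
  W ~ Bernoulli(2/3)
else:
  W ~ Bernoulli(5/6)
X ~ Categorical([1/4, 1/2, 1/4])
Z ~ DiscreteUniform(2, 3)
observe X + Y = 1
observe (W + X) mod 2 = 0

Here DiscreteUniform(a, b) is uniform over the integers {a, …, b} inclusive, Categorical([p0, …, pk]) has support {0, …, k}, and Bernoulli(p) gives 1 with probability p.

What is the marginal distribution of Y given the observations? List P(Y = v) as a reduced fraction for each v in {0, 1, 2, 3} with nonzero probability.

P(Y=0) = 8/9, P(Y=1) = 1/9

Enumerate traces; 4 have nonzero weight after conditioning:
  (Y=0, W=1, X=1, Z=2) weight 1/24
  (Y=0, W=1, X=1, Z=3) weight 1/24
  (Y=1, W=0, X=0, Z=2) weight 1/192
  (Y=1, W=0, X=0, Z=3) weight 1/192
Group by Y:
  weight(Y=0) = 1/12
  weight(Y=1) = 1/96
Total weight = 1/12 + 1/96 = 3/32
P(Y=0 | obs) = 1/12 / 3/32 = 8/9
P(Y=1 | obs) = 1/96 / 3/32 = 1/9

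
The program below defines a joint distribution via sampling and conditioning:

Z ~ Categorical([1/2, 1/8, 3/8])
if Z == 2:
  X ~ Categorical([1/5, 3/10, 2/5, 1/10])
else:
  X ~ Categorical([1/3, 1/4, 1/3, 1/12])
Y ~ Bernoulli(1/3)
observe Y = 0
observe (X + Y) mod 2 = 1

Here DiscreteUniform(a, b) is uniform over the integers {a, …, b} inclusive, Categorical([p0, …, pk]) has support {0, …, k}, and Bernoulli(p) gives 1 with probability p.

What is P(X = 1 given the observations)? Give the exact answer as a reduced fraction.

P(X = 1 | obs) = 3/4

Enumerate traces; 6 have nonzero weight after conditioning:
  (Z=0, X=1, Y=0) weight 1/12
  (Z=0, X=3, Y=0) weight 1/36
  (Z=1, X=1, Y=0) weight 1/48
  (Z=1, X=3, Y=0) weight 1/144
  (Z=2, X=1, Y=0) weight 3/40
  (Z=2, X=3, Y=0) weight 1/40
Group by X:
  weight(X=1) = 43/240
  weight(X=3) = 43/720
Total weight = 43/240 + 43/720 = 43/180
P(X=1 | obs) = 43/240 / 43/180 = 3/4
P(X=3 | obs) = 43/720 / 43/180 = 1/4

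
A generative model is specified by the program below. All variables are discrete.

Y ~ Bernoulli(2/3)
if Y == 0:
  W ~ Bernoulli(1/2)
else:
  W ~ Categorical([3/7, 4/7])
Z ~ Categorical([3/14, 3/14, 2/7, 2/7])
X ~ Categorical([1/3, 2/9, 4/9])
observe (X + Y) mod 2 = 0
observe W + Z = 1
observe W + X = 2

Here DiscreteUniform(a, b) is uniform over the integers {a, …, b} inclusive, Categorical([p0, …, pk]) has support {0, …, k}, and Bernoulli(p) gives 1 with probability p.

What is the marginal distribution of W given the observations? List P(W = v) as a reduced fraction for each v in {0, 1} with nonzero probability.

Enumerate traces; 2 have nonzero weight after conditioning:
  (Y=0, W=0, Z=1, X=2) weight 1/63
  (Y=1, W=1, Z=0, X=1) weight 8/441
Group by W:
  weight(W=0) = 1/63
  weight(W=1) = 8/441
Total weight = 1/63 + 8/441 = 5/147
P(W=0 | obs) = 1/63 / 5/147 = 7/15
P(W=1 | obs) = 8/441 / 5/147 = 8/15

P(W=0) = 7/15, P(W=1) = 8/15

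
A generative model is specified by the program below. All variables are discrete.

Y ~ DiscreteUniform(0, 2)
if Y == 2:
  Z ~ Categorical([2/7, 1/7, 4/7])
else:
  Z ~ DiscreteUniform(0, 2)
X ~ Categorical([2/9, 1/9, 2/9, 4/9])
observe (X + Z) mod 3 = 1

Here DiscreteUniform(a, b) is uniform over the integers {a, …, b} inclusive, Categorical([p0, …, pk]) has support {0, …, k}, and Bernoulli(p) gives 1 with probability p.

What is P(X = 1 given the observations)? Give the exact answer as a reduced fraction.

Enumerate traces; 12 have nonzero weight after conditioning:
  (Y=0, Z=0, X=1) weight 1/81
  (Y=0, Z=1, X=0) weight 2/81
  (Y=0, Z=1, X=3) weight 4/81
  (Y=0, Z=2, X=2) weight 2/81
  (Y=1, Z=0, X=1) weight 1/81
  (Y=1, Z=1, X=0) weight 2/81
  (Y=1, Z=1, X=3) weight 4/81
  (Y=1, Z=2, X=2) weight 2/81
  … 4 more
Group by X:
  weight(X=0) = 34/567
  weight(X=1) = 20/567
  weight(X=2) = 52/567
  weight(X=3) = 68/567
Total weight = 34/567 + 20/567 + 52/567 + 68/567 = 58/189
P(X=0 | obs) = 34/567 / 58/189 = 17/87
P(X=1 | obs) = 20/567 / 58/189 = 10/87
P(X=2 | obs) = 52/567 / 58/189 = 26/87
P(X=3 | obs) = 68/567 / 58/189 = 34/87

P(X = 1 | obs) = 10/87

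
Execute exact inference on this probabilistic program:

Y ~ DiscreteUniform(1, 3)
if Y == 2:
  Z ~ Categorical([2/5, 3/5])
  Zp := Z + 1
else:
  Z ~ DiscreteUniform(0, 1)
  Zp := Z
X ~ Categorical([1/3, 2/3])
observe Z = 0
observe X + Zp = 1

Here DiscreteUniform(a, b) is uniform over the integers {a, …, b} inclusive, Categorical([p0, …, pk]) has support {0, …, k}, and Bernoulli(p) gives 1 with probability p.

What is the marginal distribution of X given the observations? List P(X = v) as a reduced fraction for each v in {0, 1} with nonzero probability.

Enumerate traces; 3 have nonzero weight after conditioning:
  (Y=1, Z=0, X=1) weight 1/9
  (Y=2, Z=0, X=0) weight 2/45
  (Y=3, Z=0, X=1) weight 1/9
Group by X:
  weight(X=0) = 2/45
  weight(X=1) = 2/9
Total weight = 2/45 + 2/9 = 4/15
P(X=0 | obs) = 2/45 / 4/15 = 1/6
P(X=1 | obs) = 2/9 / 4/15 = 5/6

P(X=0) = 1/6, P(X=1) = 5/6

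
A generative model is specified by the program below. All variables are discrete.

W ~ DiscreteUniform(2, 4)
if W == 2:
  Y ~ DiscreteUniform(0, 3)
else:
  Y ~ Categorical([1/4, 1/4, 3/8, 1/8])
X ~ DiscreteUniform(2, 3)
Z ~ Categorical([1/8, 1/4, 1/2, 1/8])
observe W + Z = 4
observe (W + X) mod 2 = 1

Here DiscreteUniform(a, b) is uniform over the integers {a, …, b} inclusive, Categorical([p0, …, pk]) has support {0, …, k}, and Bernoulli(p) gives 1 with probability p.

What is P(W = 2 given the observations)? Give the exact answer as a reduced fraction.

Enumerate traces; 12 have nonzero weight after conditioning:
  (W=2, Y=0, X=3, Z=2) weight 1/48
  (W=2, Y=1, X=3, Z=2) weight 1/48
  (W=2, Y=2, X=3, Z=2) weight 1/48
  (W=2, Y=3, X=3, Z=2) weight 1/48
  (W=3, Y=0, X=2, Z=1) weight 1/96
  (W=3, Y=1, X=2, Z=1) weight 1/96
  (W=3, Y=2, X=2, Z=1) weight 1/64
  (W=3, Y=3, X=2, Z=1) weight 1/192
  (W=4, Y=0, X=3, Z=0) weight 1/192
  … 3 more
Group by W:
  weight(W=2) = 1/12
  weight(W=3) = 1/24
  weight(W=4) = 1/48
Total weight = 1/12 + 1/24 + 1/48 = 7/48
P(W=2 | obs) = 1/12 / 7/48 = 4/7
P(W=3 | obs) = 1/24 / 7/48 = 2/7
P(W=4 | obs) = 1/48 / 7/48 = 1/7

P(W = 2 | obs) = 4/7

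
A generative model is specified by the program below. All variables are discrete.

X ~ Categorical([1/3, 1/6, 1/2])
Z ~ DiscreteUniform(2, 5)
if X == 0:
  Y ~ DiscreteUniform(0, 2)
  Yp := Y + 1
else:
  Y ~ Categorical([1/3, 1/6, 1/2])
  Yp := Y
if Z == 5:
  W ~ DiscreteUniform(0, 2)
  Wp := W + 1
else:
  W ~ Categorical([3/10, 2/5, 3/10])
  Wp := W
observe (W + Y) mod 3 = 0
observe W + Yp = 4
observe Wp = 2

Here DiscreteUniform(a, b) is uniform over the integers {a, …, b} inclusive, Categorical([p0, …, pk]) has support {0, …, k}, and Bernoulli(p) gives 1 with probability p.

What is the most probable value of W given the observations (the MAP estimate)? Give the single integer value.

argmax_v P(W = v | obs) = 2

Enumerate traces; 4 have nonzero weight after conditioning:
  (X=0, Z=2, Y=1, W=2) weight 1/120
  (X=0, Z=3, Y=1, W=2) weight 1/120
  (X=0, Z=4, Y=1, W=2) weight 1/120
  (X=0, Z=5, Y=2, W=1) weight 1/108
Group by W:
  weight(W=1) = 1/108
  weight(W=2) = 1/40
Total weight = 1/108 + 1/40 = 37/1080
P(W=1 | obs) = 1/108 / 37/1080 = 10/37
P(W=2 | obs) = 1/40 / 37/1080 = 27/37
argmax = 2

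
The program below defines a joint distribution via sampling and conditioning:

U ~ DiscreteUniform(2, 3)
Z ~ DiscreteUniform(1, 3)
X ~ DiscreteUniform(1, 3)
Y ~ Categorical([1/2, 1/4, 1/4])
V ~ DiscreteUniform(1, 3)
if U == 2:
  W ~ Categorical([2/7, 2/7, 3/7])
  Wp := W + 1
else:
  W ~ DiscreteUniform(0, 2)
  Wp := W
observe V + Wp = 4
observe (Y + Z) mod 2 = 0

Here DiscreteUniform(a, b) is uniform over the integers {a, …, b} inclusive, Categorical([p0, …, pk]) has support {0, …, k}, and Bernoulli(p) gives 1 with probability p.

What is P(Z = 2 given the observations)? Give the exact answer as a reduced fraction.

Enumerate traces; 60 have nonzero weight after conditioning:
  (U=2, Z=1, X=1, Y=1, V=1, W=2) weight 1/504
  (U=2, Z=1, X=1, Y=1, V=2, W=1) weight 1/756
  (U=2, Z=1, X=1, Y=1, V=3, W=0) weight 1/756
  (U=2, Z=1, X=2, Y=1, V=1, W=2) weight 1/504
  (U=2, Z=1, X=2, Y=1, V=2, W=1) weight 1/756
  (U=2, Z=1, X=2, Y=1, V=3, W=0) weight 1/756
  (U=2, Z=1, X=3, Y=1, V=1, W=2) weight 1/504
  (U=2, Z=1, X=3, Y=1, V=2, W=1) weight 1/756
  (U=2, Z=2, X=1, Y=0, V=1, W=2) weight 1/252
  (U=2, Z=3, X=1, Y=1, V=1, W=2) weight 1/504
  … 50 more
Group by Z:
  weight(Z=1) = 5/216
  weight(Z=2) = 5/72
  weight(Z=3) = 5/216
Total weight = 5/216 + 5/72 + 5/216 = 25/216
P(Z=1 | obs) = 5/216 / 25/216 = 1/5
P(Z=2 | obs) = 5/72 / 25/216 = 3/5
P(Z=3 | obs) = 5/216 / 25/216 = 1/5

P(Z = 2 | obs) = 3/5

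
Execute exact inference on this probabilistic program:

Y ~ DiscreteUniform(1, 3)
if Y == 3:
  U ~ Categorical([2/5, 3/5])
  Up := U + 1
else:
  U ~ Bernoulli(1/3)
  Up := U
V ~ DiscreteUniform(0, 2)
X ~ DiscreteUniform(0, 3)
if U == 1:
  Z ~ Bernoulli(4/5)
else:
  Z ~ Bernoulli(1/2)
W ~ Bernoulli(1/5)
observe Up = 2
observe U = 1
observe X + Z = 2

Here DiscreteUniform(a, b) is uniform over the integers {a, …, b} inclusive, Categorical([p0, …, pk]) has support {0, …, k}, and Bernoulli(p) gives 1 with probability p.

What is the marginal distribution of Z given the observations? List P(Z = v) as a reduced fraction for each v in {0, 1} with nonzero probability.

Enumerate traces; 12 have nonzero weight after conditioning:
  (Y=3, U=1, V=0, X=1, Z=1, W=0) weight 4/375
  (Y=3, U=1, V=0, X=1, Z=1, W=1) weight 1/375
  (Y=3, U=1, V=0, X=2, Z=0, W=0) weight 1/375
  (Y=3, U=1, V=0, X=2, Z=0, W=1) weight 1/1500
  (Y=3, U=1, V=1, X=1, Z=1, W=0) weight 4/375
  (Y=3, U=1, V=1, X=1, Z=1, W=1) weight 1/375
  (Y=3, U=1, V=1, X=2, Z=0, W=0) weight 1/375
  (Y=3, U=1, V=1, X=2, Z=0, W=1) weight 1/1500
  … 4 more
Group by Z:
  weight(Z=0) = 1/100
  weight(Z=1) = 1/25
Total weight = 1/100 + 1/25 = 1/20
P(Z=0 | obs) = 1/100 / 1/20 = 1/5
P(Z=1 | obs) = 1/25 / 1/20 = 4/5

P(Z=0) = 1/5, P(Z=1) = 4/5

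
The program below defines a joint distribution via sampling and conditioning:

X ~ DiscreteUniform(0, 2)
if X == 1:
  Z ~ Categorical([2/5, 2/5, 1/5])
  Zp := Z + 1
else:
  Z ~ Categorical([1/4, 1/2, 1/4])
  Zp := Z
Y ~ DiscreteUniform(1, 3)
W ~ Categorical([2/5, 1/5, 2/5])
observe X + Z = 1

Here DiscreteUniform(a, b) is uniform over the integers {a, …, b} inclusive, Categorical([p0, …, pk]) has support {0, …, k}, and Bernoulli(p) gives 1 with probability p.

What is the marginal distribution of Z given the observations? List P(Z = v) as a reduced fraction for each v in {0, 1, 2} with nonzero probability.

P(Z=0) = 4/9, P(Z=1) = 5/9

Enumerate traces; 18 have nonzero weight after conditioning:
  (X=0, Z=1, Y=1, W=0) weight 1/45
  (X=0, Z=1, Y=1, W=1) weight 1/90
  (X=0, Z=1, Y=1, W=2) weight 1/45
  (X=0, Z=1, Y=2, W=0) weight 1/45
  (X=0, Z=1, Y=2, W=1) weight 1/90
  (X=0, Z=1, Y=2, W=2) weight 1/45
  (X=0, Z=1, Y=3, W=0) weight 1/45
  (X=0, Z=1, Y=3, W=1) weight 1/90
  (X=1, Z=0, Y=1, W=0) weight 4/225
  … 9 more
Group by Z:
  weight(Z=0) = 2/15
  weight(Z=1) = 1/6
Total weight = 2/15 + 1/6 = 3/10
P(Z=0 | obs) = 2/15 / 3/10 = 4/9
P(Z=1 | obs) = 1/6 / 3/10 = 5/9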